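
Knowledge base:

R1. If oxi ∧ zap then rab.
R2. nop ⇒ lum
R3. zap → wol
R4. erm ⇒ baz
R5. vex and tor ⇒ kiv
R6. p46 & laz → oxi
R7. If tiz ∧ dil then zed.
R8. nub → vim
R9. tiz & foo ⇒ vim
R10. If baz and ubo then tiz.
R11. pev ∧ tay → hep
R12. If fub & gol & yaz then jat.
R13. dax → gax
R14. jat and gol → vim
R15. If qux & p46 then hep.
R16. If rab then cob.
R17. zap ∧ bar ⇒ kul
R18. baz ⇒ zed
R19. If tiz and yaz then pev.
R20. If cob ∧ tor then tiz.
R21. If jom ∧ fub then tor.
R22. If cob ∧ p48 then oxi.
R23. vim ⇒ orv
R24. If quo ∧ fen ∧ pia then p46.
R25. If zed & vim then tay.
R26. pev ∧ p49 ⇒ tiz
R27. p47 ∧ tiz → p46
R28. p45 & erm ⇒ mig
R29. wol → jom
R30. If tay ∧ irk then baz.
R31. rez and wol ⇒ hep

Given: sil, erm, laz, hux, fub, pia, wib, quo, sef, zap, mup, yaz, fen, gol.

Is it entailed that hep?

Yes

wol  (by R3: zap)
baz  (by R4: erm)
jat  (by R12: fub, gol, yaz)
vim  (by R14: jat, gol)
zed  (by R18: baz)
p46  (by R24: quo, fen, pia)
tay  (by R25: zed, vim)
jom  (by R29: wol)
oxi  (by R6: p46, laz)
tor  (by R21: jom, fub)
rab  (by R1: oxi, zap)
cob  (by R16: rab)
tiz  (by R20: cob, tor)
pev  (by R19: tiz, yaz)
hep  (by R11: pev, tay)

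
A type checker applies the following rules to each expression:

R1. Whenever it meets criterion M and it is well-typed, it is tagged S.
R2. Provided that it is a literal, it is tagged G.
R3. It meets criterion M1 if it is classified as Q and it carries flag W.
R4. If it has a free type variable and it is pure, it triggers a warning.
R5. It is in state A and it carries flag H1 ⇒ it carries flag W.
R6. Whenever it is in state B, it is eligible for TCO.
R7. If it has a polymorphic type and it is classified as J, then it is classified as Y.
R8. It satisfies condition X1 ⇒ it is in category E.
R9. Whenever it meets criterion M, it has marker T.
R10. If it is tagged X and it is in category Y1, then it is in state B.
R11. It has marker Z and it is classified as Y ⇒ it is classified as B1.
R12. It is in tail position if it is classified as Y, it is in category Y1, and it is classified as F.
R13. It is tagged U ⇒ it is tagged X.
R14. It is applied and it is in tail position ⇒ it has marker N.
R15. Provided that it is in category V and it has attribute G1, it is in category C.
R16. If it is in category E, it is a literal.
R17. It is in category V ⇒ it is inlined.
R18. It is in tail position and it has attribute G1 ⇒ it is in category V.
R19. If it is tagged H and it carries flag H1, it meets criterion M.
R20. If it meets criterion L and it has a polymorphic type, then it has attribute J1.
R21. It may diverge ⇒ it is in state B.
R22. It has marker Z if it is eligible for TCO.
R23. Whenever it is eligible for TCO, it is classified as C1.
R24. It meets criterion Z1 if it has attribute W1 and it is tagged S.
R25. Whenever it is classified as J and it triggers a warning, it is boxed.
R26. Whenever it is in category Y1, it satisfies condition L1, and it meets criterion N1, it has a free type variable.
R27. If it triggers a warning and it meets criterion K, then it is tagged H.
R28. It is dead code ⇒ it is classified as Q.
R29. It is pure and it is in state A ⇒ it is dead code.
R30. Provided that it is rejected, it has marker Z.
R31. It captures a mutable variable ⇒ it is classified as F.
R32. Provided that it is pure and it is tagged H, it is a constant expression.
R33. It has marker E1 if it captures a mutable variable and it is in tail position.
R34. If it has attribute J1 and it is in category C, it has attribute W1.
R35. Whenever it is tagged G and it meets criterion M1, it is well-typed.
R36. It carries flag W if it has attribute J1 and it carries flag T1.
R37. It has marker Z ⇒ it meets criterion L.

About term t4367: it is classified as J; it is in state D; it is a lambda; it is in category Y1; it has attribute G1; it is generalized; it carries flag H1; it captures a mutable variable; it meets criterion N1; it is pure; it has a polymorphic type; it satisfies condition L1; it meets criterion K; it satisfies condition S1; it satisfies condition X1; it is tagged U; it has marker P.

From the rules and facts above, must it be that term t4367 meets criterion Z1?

Forward chaining from the given facts derives: is classified as Y, is in category E, is tagged X, is a literal, has a free type variable, is classified as F, is tagged G, triggers a warning, is in state B, is in tail position, is in category V, is boxed, is tagged H, is a constant expression, has marker E1, is eligible for TCO, is in category C, is inlined, meets criterion M, has marker Z, is classified as C1, meets criterion L, has marker T, is classified as B1, has attribute J1, has attribute W1.
The only rule concluding "it meets criterion Z1" is R24, which needs "it is tagged S"; that is never established.

No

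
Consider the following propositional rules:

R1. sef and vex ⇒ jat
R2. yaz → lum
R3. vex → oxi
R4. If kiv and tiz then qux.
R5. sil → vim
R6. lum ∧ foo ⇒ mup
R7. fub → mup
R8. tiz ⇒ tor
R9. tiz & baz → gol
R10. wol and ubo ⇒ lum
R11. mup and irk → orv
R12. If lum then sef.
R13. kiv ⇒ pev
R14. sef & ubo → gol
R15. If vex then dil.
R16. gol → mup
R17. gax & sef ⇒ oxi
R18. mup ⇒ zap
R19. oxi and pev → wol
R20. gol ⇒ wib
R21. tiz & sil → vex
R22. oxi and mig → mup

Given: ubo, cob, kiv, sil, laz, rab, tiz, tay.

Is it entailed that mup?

Yes

pev  (by R13: kiv)
vex  (by R21: tiz, sil)
oxi  (by R3: vex)
wol  (by R19: oxi, pev)
lum  (by R10: wol, ubo)
sef  (by R12: lum)
gol  (by R14: sef, ubo)
mup  (by R16: gol)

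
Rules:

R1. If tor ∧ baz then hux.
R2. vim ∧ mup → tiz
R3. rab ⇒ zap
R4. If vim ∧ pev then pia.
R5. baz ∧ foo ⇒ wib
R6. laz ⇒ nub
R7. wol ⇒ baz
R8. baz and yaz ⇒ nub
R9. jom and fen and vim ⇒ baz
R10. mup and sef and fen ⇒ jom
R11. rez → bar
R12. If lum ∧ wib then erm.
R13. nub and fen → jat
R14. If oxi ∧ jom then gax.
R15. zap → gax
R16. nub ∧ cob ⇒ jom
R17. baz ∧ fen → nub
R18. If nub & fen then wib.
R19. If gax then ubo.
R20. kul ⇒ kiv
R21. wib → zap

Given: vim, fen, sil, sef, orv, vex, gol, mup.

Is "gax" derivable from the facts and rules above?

jom  (by R10: mup, sef, fen)
baz  (by R9: jom, fen, vim)
nub  (by R17: baz, fen)
wib  (by R18: nub, fen)
zap  (by R21: wib)
gax  (by R15: zap)

Yes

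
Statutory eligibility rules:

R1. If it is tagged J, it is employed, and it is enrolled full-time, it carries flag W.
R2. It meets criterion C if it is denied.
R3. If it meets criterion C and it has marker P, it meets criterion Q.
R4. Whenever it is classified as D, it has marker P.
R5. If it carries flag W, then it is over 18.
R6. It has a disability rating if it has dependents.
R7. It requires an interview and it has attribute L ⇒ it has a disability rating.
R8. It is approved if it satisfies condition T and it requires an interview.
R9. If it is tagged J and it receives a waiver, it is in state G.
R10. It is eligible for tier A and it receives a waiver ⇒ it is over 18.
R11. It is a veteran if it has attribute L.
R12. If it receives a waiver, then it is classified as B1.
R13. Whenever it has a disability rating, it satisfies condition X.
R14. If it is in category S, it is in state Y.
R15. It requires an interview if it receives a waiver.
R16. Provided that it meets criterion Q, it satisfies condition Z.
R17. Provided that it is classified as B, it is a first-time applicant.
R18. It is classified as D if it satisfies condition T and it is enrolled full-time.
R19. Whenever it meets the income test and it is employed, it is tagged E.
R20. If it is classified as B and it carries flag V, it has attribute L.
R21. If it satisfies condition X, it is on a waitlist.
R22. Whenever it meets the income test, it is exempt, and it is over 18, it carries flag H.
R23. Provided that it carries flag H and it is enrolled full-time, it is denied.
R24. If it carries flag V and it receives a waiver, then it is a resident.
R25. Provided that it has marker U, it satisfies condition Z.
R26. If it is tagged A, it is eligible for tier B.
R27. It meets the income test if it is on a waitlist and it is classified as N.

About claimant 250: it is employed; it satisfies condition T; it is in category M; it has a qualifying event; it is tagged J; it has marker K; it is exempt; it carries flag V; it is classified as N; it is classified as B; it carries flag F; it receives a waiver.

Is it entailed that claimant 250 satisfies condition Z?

No

Forward chaining from the given facts derives: is in state G, is classified as B1, requires an interview, is a first-time applicant, has attribute L, is a resident, has a disability rating, is approved, is a veteran, satisfies condition X, is on a waitlist, meets the income test, is tagged E.
Rules concluding "it satisfies condition Z": R16 needs "it meets criterion Q"; R25 needs "it has marker U" — none of these are established.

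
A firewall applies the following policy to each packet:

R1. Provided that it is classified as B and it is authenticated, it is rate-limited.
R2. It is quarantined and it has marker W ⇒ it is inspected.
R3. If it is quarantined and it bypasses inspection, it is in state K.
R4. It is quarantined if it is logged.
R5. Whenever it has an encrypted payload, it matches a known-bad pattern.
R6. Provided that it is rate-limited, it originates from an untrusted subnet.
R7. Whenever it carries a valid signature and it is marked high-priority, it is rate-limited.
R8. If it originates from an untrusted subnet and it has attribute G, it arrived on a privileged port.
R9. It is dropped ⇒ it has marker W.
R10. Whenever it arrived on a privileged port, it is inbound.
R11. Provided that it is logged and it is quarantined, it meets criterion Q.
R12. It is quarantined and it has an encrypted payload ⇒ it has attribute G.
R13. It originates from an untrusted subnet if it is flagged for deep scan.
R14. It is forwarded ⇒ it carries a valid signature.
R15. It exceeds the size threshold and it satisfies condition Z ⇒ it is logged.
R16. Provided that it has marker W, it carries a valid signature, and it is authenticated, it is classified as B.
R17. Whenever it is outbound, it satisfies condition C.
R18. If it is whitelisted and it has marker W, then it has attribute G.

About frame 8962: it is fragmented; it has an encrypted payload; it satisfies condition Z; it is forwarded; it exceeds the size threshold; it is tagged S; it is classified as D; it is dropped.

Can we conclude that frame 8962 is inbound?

Forward chaining from the given facts derives: matches a known-bad pattern, has marker W, carries a valid signature, is logged, is quarantined, meets criterion Q, has attribute G, is inspected.
The only rule concluding "it is inbound" is R10, which needs "it arrived on a privileged port"; that is never established.

No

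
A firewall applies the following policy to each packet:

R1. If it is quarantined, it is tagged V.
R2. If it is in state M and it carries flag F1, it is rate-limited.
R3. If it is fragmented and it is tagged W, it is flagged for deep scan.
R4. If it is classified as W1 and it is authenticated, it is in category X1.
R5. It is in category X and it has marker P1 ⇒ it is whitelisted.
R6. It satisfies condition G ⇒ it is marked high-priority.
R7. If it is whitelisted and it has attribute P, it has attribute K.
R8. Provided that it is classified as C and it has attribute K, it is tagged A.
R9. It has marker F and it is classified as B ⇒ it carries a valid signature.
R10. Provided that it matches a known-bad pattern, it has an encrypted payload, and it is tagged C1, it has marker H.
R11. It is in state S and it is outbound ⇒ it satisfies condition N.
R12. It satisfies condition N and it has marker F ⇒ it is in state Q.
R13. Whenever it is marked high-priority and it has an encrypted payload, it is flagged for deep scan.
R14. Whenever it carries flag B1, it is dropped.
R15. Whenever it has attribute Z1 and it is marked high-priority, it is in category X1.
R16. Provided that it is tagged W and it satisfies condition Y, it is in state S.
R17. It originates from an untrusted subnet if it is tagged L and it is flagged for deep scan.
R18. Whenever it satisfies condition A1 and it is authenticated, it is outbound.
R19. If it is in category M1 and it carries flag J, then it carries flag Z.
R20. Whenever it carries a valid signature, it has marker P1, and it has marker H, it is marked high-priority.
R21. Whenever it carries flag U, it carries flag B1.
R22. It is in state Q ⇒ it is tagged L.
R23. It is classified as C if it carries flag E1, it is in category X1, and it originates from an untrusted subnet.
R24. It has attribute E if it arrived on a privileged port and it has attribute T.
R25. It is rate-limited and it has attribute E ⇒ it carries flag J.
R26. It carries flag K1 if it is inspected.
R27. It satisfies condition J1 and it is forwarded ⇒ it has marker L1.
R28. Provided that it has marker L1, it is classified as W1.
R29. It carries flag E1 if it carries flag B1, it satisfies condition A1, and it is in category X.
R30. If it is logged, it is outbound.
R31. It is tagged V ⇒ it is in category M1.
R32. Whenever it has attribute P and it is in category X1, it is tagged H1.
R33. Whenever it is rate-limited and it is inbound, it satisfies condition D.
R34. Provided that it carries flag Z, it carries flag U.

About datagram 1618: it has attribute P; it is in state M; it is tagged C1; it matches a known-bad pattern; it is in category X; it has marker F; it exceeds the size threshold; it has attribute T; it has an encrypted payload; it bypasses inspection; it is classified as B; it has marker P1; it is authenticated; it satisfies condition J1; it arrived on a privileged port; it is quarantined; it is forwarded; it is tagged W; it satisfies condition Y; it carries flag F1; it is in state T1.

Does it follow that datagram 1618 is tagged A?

No

Forward chaining from the given facts derives: is tagged V, is rate-limited, is whitelisted, has attribute K, carries a valid signature, has marker H, is in state S, is marked high-priority, has attribute E, carries flag J, has marker L1, is classified as W1, is in category M1, is in category X1, is flagged for deep scan, carries flag Z, is tagged H1, carries flag U, carries flag B1, is dropped.
The only rule concluding "it is tagged A" is R8, which needs "it is classified as C"; that is never established.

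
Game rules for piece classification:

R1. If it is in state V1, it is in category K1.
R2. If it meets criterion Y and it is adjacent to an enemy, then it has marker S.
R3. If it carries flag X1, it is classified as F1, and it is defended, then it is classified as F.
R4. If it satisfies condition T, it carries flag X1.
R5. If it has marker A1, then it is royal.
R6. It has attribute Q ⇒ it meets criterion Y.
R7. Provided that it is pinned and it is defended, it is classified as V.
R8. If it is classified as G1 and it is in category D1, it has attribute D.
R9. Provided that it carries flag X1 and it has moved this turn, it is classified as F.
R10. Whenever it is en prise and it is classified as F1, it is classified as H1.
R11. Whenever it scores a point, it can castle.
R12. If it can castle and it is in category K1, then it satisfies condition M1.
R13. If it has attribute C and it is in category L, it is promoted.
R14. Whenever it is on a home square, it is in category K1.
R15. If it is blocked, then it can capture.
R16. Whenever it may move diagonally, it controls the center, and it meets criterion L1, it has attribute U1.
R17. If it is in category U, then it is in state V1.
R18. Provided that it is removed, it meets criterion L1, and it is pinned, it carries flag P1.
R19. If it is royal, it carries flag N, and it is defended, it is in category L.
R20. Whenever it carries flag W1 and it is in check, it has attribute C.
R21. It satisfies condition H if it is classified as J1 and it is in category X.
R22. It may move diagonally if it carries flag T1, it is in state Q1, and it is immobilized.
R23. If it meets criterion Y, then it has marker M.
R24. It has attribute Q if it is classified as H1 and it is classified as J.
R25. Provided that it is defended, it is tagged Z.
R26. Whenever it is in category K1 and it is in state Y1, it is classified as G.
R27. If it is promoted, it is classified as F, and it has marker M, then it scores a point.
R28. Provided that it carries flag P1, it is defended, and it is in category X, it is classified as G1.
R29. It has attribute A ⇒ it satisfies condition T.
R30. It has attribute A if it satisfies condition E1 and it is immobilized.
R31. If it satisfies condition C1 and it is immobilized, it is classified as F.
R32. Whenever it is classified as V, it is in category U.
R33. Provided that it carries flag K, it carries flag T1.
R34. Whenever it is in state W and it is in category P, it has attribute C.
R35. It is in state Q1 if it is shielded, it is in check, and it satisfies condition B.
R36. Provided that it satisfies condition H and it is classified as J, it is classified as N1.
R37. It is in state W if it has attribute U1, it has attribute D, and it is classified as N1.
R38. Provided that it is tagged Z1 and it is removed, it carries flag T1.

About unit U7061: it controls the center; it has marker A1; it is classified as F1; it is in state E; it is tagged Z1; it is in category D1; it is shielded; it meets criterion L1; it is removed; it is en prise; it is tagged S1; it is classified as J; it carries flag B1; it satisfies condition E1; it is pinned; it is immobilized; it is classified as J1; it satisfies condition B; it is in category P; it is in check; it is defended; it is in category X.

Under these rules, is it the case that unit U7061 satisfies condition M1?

No

Forward chaining from the given facts derives: is royal, is classified as V, is classified as H1, carries flag P1, satisfies condition H, has attribute Q, is tagged Z, is classified as G1, has attribute A, is in category U, is in state Q1, is classified as N1, carries flag T1, meets criterion Y, has attribute D, is in state V1, may move diagonally, has marker M, satisfies condition T, is in category K1, carries flag X1, has attribute U1, is in state W, is classified as F, has attribute C.
The only rule concluding "it satisfies condition M1" is R12, which needs "it can castle"; that is never established.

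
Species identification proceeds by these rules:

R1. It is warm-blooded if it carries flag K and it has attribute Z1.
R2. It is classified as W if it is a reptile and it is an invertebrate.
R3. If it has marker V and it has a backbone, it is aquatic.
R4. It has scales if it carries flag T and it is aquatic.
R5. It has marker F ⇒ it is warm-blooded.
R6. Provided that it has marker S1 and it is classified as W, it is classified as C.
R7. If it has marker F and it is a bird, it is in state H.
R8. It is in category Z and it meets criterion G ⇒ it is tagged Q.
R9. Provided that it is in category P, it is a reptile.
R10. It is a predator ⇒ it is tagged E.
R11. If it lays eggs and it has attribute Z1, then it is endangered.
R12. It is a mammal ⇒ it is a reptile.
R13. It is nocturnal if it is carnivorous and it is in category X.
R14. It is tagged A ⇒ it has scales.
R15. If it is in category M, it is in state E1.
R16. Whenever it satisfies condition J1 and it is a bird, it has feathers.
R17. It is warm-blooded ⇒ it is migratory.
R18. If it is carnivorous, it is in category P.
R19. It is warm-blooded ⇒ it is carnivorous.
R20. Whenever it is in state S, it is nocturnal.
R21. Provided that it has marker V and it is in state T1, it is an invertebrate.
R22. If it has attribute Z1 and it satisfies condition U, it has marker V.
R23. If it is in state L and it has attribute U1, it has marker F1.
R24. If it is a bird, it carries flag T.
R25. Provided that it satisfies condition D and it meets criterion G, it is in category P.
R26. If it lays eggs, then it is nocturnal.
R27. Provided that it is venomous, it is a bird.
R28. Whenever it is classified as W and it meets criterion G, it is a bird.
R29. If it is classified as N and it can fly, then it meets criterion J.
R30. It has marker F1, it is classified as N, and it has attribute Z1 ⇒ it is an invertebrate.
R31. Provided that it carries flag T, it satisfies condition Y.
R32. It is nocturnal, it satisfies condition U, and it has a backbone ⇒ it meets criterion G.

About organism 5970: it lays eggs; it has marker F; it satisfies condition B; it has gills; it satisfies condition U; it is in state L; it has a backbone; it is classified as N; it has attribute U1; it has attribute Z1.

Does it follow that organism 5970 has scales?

Yes

By R5 (it has marker F): it is warm-blooded.
By R19 (it is warm-blooded): it is carnivorous.
By R22 (it has attribute Z1, it satisfies condition U): it has marker V.
By R23 (it is in state L, it has attribute U1): it has marker F1.
By R26 (it lays eggs): it is nocturnal.
By R30 (it has marker F1, it is classified as N, it has attribute Z1): it is an invertebrate.
By R32 (it is nocturnal, it satisfies condition U, it has a backbone): it meets criterion G.
By R3 (it has marker V, it has a backbone): it is aquatic.
By R18 (it is carnivorous): it is in category P.
By R9 (it is in category P): it is a reptile.
By R2 (it is a reptile, it is an invertebrate): it is classified as W.
By R28 (it is classified as W, it meets criterion G): it is a bird.
By R24 (it is a bird): it carries flag T.
By R4 (it carries flag T, it is aquatic): it has scales.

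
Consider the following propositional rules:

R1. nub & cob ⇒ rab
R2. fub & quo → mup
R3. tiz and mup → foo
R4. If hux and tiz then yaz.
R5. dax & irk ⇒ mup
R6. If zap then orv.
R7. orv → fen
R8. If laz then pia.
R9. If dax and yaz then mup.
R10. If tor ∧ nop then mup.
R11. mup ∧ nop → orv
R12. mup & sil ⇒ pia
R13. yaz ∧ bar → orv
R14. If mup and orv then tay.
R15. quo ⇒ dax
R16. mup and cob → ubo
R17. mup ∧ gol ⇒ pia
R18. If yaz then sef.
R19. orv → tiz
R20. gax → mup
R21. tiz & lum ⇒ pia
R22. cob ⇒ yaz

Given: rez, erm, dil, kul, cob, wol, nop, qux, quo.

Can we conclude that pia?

Forward chaining from the given facts derives: dax, yaz, mup, orv, tay, ubo, sef, tiz, foo, fen.
Rules concluding pia: R8 needs laz; R12 needs sil; R17 needs gol; R21 needs lum — none of these are established.

No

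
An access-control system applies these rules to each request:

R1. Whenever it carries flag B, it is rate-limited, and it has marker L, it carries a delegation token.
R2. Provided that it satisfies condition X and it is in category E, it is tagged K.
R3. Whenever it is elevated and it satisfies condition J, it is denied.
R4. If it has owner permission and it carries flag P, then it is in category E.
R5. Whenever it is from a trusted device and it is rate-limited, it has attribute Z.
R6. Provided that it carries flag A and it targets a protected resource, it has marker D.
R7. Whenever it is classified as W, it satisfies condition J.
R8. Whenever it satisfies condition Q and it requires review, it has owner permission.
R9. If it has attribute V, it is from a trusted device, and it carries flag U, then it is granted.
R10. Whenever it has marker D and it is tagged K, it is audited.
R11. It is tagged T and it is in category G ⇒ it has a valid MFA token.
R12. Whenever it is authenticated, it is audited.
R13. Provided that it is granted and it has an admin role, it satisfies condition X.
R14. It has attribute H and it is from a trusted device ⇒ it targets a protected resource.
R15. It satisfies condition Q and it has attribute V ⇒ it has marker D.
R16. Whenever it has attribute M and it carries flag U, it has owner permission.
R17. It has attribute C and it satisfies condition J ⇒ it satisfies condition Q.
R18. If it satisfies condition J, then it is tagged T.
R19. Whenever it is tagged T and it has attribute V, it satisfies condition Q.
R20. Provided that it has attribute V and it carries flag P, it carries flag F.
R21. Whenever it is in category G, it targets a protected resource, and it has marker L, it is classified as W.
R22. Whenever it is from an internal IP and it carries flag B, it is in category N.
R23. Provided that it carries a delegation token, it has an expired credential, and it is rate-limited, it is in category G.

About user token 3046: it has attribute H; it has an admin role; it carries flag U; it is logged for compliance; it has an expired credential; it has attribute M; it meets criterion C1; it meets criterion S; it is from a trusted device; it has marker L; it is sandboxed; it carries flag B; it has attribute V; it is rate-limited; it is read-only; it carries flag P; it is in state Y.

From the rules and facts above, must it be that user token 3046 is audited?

Yes

By R1 (it carries flag B, it is rate-limited, it has marker L): it carries a delegation token.
By R9 (it has attribute V, it is from a trusted device, it carries flag U): it is granted.
By R13 (it is granted, it has an admin role): it satisfies condition X.
By R14 (it has attribute H, it is from a trusted device): it targets a protected resource.
By R16 (it has attribute M, it carries flag U): it has owner permission.
By R23 (it carries a delegation token, it has an expired credential, it is rate-limited): it is in category G.
By R4 (it has owner permission, it carries flag P): it is in category E.
By R21 (it is in category G, it targets a protected resource, it has marker L): it is classified as W.
By R2 (it satisfies condition X, it is in category E): it is tagged K.
By R7 (it is classified as W): it satisfies condition J.
By R18 (it satisfies condition J): it is tagged T.
By R19 (it is tagged T, it has attribute V): it satisfies condition Q.
By R15 (it satisfies condition Q, it has attribute V): it has marker D.
By R10 (it has marker D, it is tagged K): it is audited.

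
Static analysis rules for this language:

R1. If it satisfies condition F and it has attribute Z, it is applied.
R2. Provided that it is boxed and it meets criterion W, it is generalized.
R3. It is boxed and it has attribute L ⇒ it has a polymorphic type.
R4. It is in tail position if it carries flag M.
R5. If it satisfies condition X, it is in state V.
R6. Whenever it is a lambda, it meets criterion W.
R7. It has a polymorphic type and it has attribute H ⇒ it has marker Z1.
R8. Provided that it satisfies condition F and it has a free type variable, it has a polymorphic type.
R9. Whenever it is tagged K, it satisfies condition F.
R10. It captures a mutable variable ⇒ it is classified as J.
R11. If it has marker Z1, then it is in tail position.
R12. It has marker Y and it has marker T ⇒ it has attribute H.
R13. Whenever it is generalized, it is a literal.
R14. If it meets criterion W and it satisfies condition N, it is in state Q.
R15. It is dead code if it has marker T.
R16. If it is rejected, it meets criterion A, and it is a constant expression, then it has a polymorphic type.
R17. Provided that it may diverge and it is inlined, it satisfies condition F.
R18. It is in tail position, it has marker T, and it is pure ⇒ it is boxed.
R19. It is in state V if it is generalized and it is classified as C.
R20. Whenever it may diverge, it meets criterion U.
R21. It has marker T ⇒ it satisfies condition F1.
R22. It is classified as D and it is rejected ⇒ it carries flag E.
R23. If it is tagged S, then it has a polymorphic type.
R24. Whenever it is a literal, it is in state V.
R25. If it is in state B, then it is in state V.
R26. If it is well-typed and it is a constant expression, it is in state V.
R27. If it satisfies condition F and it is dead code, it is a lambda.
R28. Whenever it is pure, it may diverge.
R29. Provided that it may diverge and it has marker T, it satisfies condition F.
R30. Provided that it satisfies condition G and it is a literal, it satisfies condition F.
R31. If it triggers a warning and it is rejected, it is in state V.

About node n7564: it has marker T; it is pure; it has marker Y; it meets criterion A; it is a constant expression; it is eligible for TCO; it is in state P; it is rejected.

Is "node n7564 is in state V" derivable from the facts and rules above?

By R12 (it has marker Y, it has marker T): it has attribute H.
By R15 (it has marker T): it is dead code.
By R16 (it is rejected, it meets criterion A, it is a constant expression): it has a polymorphic type.
By R28 (it is pure): it may diverge.
By R29 (it may diverge, it has marker T): it satisfies condition F.
By R7 (it has a polymorphic type, it has attribute H): it has marker Z1.
By R11 (it has marker Z1): it is in tail position.
By R18 (it is in tail position, it has marker T, it is pure): it is boxed.
By R27 (it satisfies condition F, it is dead code): it is a lambda.
By R6 (it is a lambda): it meets criterion W.
By R2 (it is boxed, it meets criterion W): it is generalized.
By R13 (it is generalized): it is a literal.
By R24 (it is a literal): it is in state V.

Yes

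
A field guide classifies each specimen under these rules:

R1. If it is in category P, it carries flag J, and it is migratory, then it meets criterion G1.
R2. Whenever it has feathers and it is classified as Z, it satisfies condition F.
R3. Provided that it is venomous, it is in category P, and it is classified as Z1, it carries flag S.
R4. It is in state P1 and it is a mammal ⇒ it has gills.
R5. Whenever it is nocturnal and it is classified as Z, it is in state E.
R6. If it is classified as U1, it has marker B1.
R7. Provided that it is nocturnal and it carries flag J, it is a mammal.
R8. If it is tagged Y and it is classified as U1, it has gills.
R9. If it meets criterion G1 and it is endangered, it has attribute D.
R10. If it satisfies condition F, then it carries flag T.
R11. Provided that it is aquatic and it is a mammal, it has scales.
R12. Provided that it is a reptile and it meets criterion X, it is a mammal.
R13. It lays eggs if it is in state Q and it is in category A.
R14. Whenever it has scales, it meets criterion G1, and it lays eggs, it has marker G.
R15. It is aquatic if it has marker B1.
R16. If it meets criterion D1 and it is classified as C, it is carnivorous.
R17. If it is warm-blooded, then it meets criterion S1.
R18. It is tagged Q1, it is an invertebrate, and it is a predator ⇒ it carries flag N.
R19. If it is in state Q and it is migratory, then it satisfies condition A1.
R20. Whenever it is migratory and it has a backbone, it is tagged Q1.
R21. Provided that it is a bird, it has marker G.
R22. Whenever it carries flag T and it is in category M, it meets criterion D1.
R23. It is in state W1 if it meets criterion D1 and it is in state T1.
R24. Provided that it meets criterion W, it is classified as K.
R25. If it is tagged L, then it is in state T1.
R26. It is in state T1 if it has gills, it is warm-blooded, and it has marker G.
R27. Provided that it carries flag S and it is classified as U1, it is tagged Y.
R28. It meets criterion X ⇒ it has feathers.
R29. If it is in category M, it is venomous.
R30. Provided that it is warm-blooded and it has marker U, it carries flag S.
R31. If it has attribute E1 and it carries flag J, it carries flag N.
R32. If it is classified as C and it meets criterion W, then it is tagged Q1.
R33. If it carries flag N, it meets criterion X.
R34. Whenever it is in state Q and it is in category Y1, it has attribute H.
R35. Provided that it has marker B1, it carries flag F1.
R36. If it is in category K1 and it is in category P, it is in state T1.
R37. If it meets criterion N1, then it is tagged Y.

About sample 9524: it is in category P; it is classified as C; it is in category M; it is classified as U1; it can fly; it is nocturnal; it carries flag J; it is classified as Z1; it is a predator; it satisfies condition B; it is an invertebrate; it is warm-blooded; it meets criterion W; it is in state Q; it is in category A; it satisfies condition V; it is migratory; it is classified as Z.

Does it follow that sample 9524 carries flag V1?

Forward chaining from the given facts derives: meets criterion G1, is in state E, has marker B1, is a mammal, lays eggs, is aquatic, meets criterion S1, satisfies condition A1, is classified as K, is venomous, is tagged Q1, carries flag F1, carries flag S, has scales, has marker G, carries flag N, is tagged Y, meets criterion X, has gills, is in state T1, has feathers, satisfies condition F, carries flag T, meets criterion D1, is in state W1, is carnivorous.
No rule has "it carries flag V1" as its conclusion, and it is not among the given facts.

No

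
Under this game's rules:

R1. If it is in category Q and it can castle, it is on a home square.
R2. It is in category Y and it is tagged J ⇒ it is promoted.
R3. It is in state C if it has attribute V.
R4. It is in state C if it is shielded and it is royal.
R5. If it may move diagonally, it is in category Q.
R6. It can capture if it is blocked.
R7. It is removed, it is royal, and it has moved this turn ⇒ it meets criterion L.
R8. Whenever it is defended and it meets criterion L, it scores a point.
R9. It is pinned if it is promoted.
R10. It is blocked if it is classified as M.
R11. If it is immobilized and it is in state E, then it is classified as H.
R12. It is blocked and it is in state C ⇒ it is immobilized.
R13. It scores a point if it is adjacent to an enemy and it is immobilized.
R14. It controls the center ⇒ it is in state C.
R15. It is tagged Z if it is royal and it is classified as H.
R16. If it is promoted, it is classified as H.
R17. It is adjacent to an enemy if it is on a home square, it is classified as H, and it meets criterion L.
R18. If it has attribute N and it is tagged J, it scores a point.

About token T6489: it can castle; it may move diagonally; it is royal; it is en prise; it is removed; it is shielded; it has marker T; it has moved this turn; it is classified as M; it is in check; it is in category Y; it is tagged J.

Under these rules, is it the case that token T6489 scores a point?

By R2 (it is in category Y, it is tagged J): it is promoted.
By R4 (it is shielded, it is royal): it is in state C.
By R5 (it may move diagonally): it is in category Q.
By R7 (it is removed, it is royal, it has moved this turn): it meets criterion L.
By R10 (it is classified as M): it is blocked.
By R12 (it is blocked, it is in state C): it is immobilized.
By R16 (it is promoted): it is classified as H.
By R1 (it is in category Q, it can castle): it is on a home square.
By R17 (it is on a home square, it is classified as H, it meets criterion L): it is adjacent to an enemy.
By R13 (it is adjacent to an enemy, it is immobilized): it scores a point.

Yes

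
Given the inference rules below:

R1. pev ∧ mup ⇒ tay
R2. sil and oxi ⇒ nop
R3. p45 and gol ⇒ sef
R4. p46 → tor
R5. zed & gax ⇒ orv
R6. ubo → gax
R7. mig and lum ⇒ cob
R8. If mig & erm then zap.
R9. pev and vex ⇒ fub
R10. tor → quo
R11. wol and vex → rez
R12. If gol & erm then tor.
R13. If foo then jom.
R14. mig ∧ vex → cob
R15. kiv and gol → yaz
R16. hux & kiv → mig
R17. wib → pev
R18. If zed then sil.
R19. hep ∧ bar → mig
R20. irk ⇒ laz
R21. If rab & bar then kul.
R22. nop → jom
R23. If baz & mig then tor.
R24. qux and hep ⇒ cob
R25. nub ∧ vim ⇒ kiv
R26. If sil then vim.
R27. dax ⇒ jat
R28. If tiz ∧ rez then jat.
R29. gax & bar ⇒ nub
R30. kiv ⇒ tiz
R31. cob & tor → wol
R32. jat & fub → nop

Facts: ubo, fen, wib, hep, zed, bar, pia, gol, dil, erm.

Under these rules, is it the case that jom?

Forward chaining from the given facts derives: gax, tor, pev, sil, mig, vim, nub, orv, zap, quo, kiv, tiz, yaz.
Rules concluding jom: R13 needs foo; R22 needs nop — none of these are established.

No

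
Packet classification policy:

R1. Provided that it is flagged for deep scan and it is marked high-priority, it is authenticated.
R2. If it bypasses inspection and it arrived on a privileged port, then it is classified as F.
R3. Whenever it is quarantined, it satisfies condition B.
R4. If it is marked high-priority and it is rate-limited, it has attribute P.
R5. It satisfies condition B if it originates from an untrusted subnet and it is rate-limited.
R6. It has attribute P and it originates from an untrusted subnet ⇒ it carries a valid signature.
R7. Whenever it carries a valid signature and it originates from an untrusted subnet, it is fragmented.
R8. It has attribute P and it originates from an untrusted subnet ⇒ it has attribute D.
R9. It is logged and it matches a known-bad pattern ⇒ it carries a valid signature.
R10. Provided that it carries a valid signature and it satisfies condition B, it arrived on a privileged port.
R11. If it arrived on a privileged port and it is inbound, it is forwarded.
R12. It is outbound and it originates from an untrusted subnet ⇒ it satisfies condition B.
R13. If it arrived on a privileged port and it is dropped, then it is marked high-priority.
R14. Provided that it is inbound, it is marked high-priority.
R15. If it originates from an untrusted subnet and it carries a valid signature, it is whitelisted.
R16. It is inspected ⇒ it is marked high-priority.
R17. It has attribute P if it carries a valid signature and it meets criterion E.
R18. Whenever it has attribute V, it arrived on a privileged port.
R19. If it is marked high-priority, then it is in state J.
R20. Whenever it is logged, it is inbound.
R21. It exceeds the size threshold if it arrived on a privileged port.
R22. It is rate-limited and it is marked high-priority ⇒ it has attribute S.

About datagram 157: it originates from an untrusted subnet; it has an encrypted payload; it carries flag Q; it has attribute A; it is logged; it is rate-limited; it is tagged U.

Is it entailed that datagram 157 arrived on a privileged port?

Yes

By R5 (it originates from an untrusted subnet, it is rate-limited): it satisfies condition B.
By R20 (it is logged): it is inbound.
By R14 (it is inbound): it is marked high-priority.
By R4 (it is marked high-priority, it is rate-limited): it has attribute P.
By R6 (it has attribute P, it originates from an untrusted subnet): it carries a valid signature.
By R10 (it carries a valid signature, it satisfies condition B): it arrived on a privileged port.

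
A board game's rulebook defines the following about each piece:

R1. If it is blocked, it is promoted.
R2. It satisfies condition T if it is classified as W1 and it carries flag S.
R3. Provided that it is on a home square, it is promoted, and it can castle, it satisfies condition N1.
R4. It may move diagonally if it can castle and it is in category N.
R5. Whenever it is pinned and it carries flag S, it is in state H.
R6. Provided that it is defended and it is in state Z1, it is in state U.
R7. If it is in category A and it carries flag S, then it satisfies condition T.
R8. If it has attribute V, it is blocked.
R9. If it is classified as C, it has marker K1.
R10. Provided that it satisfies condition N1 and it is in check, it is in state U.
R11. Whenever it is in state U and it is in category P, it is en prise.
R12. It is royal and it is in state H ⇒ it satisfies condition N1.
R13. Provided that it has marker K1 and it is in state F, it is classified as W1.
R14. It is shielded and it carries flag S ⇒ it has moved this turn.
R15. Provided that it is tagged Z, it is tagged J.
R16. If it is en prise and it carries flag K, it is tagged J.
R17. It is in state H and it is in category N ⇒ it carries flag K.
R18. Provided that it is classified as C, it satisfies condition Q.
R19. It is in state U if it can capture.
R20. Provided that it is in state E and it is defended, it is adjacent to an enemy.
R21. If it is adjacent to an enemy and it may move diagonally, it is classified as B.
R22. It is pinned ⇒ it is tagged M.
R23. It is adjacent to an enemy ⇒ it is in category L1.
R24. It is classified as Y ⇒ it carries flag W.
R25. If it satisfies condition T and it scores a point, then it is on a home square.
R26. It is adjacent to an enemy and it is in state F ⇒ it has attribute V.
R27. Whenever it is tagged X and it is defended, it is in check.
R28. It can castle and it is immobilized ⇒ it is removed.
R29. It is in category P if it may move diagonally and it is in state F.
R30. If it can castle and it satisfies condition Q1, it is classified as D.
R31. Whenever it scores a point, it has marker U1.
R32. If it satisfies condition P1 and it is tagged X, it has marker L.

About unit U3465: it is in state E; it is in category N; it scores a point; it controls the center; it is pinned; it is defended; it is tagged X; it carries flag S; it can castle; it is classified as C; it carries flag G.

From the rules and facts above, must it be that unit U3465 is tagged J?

Forward chaining from the given facts derives: may move diagonally, is in state H, has marker K1, carries flag K, satisfies condition Q, is adjacent to an enemy, is classified as B, is tagged M, is in category L1, is in check, has marker U1.
Rules concluding "it is tagged J": R15 needs "it is tagged Z"; R16 needs "it is en prise" — none of these are established.

No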